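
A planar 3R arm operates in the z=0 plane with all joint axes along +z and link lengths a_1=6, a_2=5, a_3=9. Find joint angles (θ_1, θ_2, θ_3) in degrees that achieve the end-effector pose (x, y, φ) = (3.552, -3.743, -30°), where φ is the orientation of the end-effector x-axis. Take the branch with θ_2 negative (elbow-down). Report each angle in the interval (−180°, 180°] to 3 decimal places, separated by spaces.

wrist centre = target − a_3·(cos φ, sin φ) = (-4.2422, 0.7570)
cos θ_2 = (18.5696−6²−5²)/(2·6·5) = -0.7072; θ_2 = -135.0055° (elbow-down)
β = atan2(0.7570,-4.2422) = 169.8824°; ψ = atan2(-3.5352,2.4641) = -55.1224°
θ_1 = β − ψ = 225.0049°
θ_3 = φ − θ_1 − θ_2 = -119.9994° (wrapped to (-180°,180°])

-134.995 -135.005 -119.999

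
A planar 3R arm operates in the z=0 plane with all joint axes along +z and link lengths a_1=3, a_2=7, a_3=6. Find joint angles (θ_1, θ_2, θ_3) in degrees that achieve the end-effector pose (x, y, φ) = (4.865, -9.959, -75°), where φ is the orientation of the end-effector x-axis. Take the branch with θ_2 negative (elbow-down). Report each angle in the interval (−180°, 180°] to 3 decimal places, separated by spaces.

wrist centre = target − a_3·(cos φ, sin φ) = (3.3121, -4.1634)
cos θ_2 = (28.3042−3²−7²)/(2·3·7) = -0.7070; θ_2 = -134.9948° (elbow-down)
β = atan2(-4.1634,3.3121) = -51.4972°; ψ = atan2(-4.9502,-1.9493) = -111.4937°
θ_1 = β − ψ = 59.9965°
θ_3 = φ − θ_1 − θ_2 = -0.0016° (wrapped to (-180°,180°])

59.996 -134.995 -0.002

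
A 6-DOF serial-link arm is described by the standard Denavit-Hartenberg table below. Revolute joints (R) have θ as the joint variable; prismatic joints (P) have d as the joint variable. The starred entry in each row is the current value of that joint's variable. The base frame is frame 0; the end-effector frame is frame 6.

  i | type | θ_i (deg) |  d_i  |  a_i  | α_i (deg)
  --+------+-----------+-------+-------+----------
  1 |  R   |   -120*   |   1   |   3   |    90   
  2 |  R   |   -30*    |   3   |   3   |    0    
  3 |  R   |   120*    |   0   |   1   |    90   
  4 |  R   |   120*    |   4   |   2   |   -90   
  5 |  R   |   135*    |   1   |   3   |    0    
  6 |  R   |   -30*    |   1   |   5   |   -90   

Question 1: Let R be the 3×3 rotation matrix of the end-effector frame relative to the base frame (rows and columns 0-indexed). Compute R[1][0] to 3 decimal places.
End-effector x-axis (col 0 of R) = (0.6771,0.7244,0.1294)
R[1][0] = 0.7244

0.724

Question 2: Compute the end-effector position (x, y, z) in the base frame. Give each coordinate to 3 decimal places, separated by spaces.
-1.994 -1.905 -0.524

after link 1: o_1 = (-1.5000, -2.5981, 1.0000)
after link 2: o_2 = (-5.3971, -3.3481, -0.5000)
after link 3: o_3 = (-5.3971, -3.3481, 0.5000)
after link 4: o_4 = (-8.8971, -5.9462, -0.5000)
after link 5: o_5 = (-5.8125, -5.2776, -0.3054)
after link 6: o_6 = (-1.9941, -1.9054, -0.5243)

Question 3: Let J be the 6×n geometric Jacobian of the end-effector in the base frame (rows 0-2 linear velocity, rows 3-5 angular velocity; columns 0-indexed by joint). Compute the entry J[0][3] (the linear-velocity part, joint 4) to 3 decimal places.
axis z_3 = (-0.5000,-0.8660,-0.0000); lever o_n−o_3 = (3.4031,1.4427,-1.0243)
cross product → J_v[:, 3] = (0.8871,-0.5122,2.2258)
J_ω[:, 3] = z_3
entry J[0][3] = 0.8871

0.887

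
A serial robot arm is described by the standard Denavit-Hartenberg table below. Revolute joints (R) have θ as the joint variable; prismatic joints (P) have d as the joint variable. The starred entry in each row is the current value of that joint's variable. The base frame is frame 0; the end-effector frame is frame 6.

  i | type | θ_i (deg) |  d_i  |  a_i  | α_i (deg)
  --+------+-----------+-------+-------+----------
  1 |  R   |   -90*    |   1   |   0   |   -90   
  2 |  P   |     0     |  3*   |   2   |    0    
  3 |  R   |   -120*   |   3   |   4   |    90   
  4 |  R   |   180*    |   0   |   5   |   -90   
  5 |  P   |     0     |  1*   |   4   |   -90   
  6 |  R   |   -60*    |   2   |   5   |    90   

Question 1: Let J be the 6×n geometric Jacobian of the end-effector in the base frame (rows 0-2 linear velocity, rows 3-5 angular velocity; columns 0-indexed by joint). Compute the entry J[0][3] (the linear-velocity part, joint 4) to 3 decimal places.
-11.500

axis z_3 = (0.0000,0.8660,-0.5000); lever o_n−o_3 = (-5.3301,-7.4821,-8.9593)
cross product → J_v[:, 3] = (-11.5000,2.6651,4.6160)
J_ω[:, 3] = z_3
entry J[0][3] = -11.5000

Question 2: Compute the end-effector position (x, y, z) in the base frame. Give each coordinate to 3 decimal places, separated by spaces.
after link 1: o_1 = (0.0000, 0.0000, 1.0000)
after link 2: o_2 = (3.0000, -2.0000, 1.0000)
after link 3: o_3 = (6.0000, -0.0000, 4.4641)
after link 4: o_4 = (6.0000, -2.5000, 0.1340)
after link 5: o_5 = (5.0000, -4.5000, -3.3301)
after link 6: o_6 = (0.6699, -7.4821, -4.4952)

0.670 -7.482 -4.495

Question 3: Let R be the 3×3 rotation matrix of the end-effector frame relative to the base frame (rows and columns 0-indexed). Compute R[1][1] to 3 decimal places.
End-effector y-axis (col 1 of R) = (-0.0000,-0.8660,0.5000)
R[1][1] = -0.8660

-0.866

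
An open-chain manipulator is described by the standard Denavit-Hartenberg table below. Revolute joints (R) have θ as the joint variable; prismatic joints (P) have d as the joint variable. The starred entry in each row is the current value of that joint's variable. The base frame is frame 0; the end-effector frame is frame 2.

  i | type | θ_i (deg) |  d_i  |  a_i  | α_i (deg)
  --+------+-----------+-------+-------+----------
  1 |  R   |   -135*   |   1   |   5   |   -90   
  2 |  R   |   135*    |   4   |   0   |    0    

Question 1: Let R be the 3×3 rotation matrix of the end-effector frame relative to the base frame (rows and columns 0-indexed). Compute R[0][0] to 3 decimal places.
End-effector x-axis (col 0 of R) = (0.5000,0.5000,-0.7071)
R[0][0] = 0.5000

0.500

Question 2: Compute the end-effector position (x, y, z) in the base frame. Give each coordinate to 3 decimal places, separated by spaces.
after link 1: o_1 = (-3.5355, -3.5355, 1.0000)
after link 2: o_2 = (-0.7071, -6.3640, 1.0000)

-0.707 -6.364 1.000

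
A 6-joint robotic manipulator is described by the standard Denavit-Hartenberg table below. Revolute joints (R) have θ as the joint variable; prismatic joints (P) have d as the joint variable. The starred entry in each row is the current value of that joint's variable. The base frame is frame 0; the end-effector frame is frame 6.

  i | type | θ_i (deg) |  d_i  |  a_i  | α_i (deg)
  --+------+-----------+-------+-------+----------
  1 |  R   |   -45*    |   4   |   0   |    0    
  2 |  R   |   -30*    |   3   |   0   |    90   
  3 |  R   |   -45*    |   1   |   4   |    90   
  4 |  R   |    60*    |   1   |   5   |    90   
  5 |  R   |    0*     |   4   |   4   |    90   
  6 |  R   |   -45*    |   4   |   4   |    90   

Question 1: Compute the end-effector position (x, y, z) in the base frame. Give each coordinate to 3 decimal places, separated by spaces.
after link 1: o_1 = (0.0000, 0.0000, 4.0000)
after link 2: o_2 = (0.0000, 0.0000, 7.0000)
after link 3: o_3 = (-0.2339, -2.9909, 4.1716)
after link 4: o_4 = (-4.1419, -5.1361, 1.6967)
after link 5: o_5 = (-4.5562, -9.2471, -2.1670)
after link 6: o_6 = (-7.7456, -12.2720, 1.3935)

-7.746 -12.272 1.393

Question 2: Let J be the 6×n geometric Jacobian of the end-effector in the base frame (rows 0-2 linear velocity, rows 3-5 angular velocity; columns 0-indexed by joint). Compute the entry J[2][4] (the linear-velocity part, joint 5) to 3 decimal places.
axis z_4 = (0.6415,-0.4621,-0.6124); lever o_n−o_4 = (-3.6037,-7.1359,-0.3032)
cross product → J_v[:, 4] = (-4.2297,2.4013,-6.2426)
J_ω[:, 4] = z_4
entry J[2][4] = -6.2426

-6.243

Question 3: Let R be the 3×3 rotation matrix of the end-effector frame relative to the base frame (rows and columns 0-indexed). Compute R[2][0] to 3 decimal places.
0.183

End-effector x-axis (col 0 of R) = (-0.9804,-0.0732,0.1830)
R[2][0] = 0.1830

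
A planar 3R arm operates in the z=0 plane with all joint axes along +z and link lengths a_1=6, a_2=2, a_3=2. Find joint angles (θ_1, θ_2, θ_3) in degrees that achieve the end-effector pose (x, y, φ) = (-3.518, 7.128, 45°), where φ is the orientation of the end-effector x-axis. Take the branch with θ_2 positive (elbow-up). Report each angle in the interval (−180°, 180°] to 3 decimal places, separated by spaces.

120.005 44.988 -119.993

wrist centre = target − a_3·(cos φ, sin φ) = (-4.9322, 5.7138)
cos θ_2 = (56.9741−6²−2²)/(2·6·2) = 0.7073; θ_2 = 44.9881° (elbow-up)
β = atan2(5.7138,-4.9322) = 130.8012°; ψ = atan2(1.4139,7.4145) = 10.7965°
θ_1 = β − ψ = 120.0047°
θ_3 = φ − θ_1 − θ_2 = -119.9928° (wrapped to (-180°,180°])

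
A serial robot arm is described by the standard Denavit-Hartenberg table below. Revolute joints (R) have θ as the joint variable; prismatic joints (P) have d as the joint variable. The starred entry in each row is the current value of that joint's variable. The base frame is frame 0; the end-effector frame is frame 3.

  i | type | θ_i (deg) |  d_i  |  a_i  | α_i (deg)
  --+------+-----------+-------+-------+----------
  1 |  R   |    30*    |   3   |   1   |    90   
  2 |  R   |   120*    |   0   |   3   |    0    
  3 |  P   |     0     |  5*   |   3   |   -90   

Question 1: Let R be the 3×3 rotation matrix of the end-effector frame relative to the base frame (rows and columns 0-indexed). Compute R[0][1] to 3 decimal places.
-0.500

End-effector y-axis (col 1 of R) = (-0.5000,0.8660,-0.0000)
R[0][1] = -0.5000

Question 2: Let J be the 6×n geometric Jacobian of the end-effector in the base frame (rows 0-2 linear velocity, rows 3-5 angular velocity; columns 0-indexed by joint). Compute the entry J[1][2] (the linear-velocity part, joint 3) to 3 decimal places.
-0.866

prismatic axis z_2 = (0.5000,-0.8660,0.0000)
J_v[:, 2] = z_2; J_ω[:, 2] = (0,0,0)
entry J[1][2] = -0.8660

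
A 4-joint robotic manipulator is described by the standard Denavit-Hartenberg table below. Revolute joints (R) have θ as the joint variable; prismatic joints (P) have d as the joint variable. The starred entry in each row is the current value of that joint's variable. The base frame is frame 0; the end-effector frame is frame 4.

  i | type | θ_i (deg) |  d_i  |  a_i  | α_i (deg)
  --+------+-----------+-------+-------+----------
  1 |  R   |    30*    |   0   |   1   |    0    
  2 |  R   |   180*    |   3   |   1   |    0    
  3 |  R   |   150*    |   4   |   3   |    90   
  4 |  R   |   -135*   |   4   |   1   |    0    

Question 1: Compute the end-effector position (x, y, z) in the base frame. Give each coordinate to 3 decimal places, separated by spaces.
after link 1: o_1 = (0.8660, 0.5000, 0.0000)
after link 2: o_2 = (-0.0000, 0.0000, 3.0000)
after link 3: o_3 = (3.0000, -0.0000, 7.0000)
after link 4: o_4 = (2.2929, -4.0000, 6.2929)

2.293 -4.000 6.293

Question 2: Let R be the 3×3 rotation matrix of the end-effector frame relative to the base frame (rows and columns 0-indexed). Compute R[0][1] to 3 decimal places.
0.707

End-effector y-axis (col 1 of R) = (0.7071,-0.0000,-0.7071)
R[0][1] = 0.7071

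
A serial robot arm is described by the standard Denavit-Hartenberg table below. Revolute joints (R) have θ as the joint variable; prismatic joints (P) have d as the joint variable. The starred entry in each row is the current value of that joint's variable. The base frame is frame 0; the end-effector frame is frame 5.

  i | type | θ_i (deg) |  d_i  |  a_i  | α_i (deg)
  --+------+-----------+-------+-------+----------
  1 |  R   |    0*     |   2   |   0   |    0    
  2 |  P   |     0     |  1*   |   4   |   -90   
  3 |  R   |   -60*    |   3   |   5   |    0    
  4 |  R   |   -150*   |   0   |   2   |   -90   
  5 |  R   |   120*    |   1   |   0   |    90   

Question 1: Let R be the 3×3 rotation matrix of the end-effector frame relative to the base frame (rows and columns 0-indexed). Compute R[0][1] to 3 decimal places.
End-effector y-axis (col 1 of R) = (-0.5000,0.0000,0.8660)
R[0][1] = -0.5000

-0.500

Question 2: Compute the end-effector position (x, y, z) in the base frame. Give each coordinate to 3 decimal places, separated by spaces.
after link 1: o_1 = (0.0000, 0.0000, 2.0000)
after link 2: o_2 = (4.0000, 0.0000, 3.0000)
after link 3: o_3 = (6.5000, 3.0000, 7.3301)
after link 4: o_4 = (4.7679, 3.0000, 6.3301)
after link 5: o_5 = (4.2679, 3.0000, 7.1962)

4.268 3.000 7.196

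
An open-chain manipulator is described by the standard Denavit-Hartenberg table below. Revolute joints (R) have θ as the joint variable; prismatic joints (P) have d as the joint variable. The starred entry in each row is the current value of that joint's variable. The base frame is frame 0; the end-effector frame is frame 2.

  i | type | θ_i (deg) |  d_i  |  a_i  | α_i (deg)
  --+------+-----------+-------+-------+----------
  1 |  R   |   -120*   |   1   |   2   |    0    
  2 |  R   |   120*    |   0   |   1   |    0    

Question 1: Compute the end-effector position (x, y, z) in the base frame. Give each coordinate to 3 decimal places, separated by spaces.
0.000 -1.732 1.000

after link 1: o_1 = (-1.0000, -1.7321, 1.0000)
after link 2: o_2 = (0.0000, -1.7321, 1.0000)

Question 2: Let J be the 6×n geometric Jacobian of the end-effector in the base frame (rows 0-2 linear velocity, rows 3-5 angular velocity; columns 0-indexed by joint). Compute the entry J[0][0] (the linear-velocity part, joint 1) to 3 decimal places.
1.732

axis z_0 = ẑ; lever o_n−o_0 = (0.0000,-1.7321,1.0000)
cross product → J_v[:, 0] = (1.7321,0.0000,-0.0000)
J_ω[:, 0] = z_0
entry J[0][0] = 1.7321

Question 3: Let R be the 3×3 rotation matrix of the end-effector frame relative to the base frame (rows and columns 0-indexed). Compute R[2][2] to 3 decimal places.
End-effector z-axis (col 2 of R) = (0.0000,0.0000,1.0000)
R[2][2] = 1.0000

1.000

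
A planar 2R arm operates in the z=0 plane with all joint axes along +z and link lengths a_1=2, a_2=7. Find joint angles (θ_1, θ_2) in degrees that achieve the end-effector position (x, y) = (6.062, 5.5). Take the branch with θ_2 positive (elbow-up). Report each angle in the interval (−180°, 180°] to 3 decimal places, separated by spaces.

cos θ_2 = (66.9978−2²−7²)/(2·2·7) = 0.4999; θ_2 = 60.0051° (elbow-up)
β = atan2(5.5000,6.0620) = 42.2172°; ψ = atan2(6.0625,5.4995) = 47.7879°
θ_1 = β − ψ = -5.5707°

-5.571 60.005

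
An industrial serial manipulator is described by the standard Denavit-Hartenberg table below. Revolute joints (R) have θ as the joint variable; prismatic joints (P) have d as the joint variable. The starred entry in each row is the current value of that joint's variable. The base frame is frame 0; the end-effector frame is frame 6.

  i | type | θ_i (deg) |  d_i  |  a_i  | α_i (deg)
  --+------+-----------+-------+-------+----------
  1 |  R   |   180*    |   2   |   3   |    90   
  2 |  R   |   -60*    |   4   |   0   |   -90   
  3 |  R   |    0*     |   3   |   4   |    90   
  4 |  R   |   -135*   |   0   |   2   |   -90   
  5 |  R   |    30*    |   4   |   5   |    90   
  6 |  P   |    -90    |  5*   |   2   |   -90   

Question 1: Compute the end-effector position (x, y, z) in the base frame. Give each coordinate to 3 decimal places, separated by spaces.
after link 1: o_1 = (-3.0000, 0.0000, 2.0000)
after link 2: o_2 = (-3.0000, 4.0000, 2.0000)
after link 3: o_3 = (-7.5981, 4.0000, 0.0359)
after link 4: o_4 = (-5.6662, 4.0000, 0.5535)
after link 5: o_5 = (-0.4484, 1.5000, -2.1894)
after link 6: o_6 = (1.4488, 5.8301, 0.3895)

1.449 5.830 0.389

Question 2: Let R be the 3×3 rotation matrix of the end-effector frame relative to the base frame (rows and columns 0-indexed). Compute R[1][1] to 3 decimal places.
-0.866

End-effector y-axis (col 1 of R) = (-0.4830,-0.8660,-0.1294)
R[1][1] = -0.8660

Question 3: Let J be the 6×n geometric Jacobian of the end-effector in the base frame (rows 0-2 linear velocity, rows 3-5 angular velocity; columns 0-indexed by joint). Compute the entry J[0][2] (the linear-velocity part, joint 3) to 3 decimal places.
-0.915

axis z_2 = (-0.8660,0.0000,0.5000); lever o_n−o_2 = (4.4488,1.8301,-1.6105)
cross product → J_v[:, 2] = (-0.9151,0.8296,-1.5849)
J_ω[:, 2] = z_2
entry J[0][2] = -0.9151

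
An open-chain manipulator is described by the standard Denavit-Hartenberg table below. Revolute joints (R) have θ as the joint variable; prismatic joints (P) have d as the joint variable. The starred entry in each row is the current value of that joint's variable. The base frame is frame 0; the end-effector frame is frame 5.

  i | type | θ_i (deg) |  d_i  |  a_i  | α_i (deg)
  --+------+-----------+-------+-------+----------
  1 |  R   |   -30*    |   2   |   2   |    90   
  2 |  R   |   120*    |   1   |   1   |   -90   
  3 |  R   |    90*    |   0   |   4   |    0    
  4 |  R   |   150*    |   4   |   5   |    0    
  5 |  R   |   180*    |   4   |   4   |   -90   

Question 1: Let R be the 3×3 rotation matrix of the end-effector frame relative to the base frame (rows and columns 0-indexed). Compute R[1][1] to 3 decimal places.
End-effector y-axis (col 1 of R) = (0.7500,-0.4330,0.5000)
R[1][1] = -0.4330

-0.433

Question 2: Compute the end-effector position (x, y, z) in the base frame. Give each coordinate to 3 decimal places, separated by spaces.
-3.417 4.437 -1.567

after link 1: o_1 = (1.7321, -1.0000, 2.0000)
after link 2: o_2 = (0.7990, -1.6160, 2.8660)
after link 3: o_3 = (2.7990, 1.8481, 2.8660)
after link 4: o_4 = (-1.2835, -0.7949, -1.2990)
after link 5: o_5 = (-3.4175, 4.4372, -1.5670)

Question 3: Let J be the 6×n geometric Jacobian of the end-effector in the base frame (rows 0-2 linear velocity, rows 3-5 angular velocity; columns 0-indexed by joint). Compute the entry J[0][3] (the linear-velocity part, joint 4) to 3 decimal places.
-0.625

axis z_3 = (-0.7500,0.4330,-0.5000); lever o_n−o_3 = (-6.2165,2.5891,-4.4330)
cross product → J_v[:, 3] = (-0.6250,-0.2165,0.7500)
J_ω[:, 3] = z_3
entry J[0][3] = -0.6250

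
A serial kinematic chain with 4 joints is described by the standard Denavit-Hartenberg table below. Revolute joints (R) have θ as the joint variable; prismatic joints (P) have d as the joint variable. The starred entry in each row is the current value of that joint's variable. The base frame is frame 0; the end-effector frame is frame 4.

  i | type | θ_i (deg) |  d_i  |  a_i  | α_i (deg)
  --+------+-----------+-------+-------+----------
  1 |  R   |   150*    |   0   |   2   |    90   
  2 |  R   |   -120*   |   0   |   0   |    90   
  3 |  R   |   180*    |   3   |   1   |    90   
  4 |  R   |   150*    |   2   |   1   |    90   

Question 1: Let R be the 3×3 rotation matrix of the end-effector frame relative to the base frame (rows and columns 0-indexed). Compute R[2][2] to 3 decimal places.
End-effector z-axis (col 2 of R) = (0.4330,-0.2500,0.8660)
R[2][2] = 0.8660

0.866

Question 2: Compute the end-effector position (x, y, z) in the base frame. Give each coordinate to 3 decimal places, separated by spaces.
1.835 1.250 1.866

after link 1: o_1 = (-1.7321, 1.0000, 0.0000)
after link 2: o_2 = (-1.7321, 1.0000, 0.0000)
after link 3: o_3 = (0.0849, -0.0490, 2.3660)
after link 4: o_4 = (1.8349, 1.2500, 1.8660)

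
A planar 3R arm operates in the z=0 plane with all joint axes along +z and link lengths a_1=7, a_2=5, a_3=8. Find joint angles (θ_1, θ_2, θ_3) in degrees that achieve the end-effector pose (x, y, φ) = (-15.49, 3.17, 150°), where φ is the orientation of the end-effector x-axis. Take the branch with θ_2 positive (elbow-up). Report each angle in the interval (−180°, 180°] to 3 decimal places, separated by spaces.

149.998 90.006 -90.003

wrist centre = target − a_3·(cos φ, sin φ) = (-8.5618, -0.8300)
cos θ_2 = (73.9933−7²−5²)/(2·7·5) = -0.0001; θ_2 = 90.0055° (elbow-up)
β = atan2(-0.8300,-8.5618) = -174.4629°; ψ = atan2(5.0000,6.9995) = 35.5395°
θ_1 = β − ψ = -210.0025°
θ_3 = φ − θ_1 − θ_2 = -90.0031° (wrapped to (-180°,180°])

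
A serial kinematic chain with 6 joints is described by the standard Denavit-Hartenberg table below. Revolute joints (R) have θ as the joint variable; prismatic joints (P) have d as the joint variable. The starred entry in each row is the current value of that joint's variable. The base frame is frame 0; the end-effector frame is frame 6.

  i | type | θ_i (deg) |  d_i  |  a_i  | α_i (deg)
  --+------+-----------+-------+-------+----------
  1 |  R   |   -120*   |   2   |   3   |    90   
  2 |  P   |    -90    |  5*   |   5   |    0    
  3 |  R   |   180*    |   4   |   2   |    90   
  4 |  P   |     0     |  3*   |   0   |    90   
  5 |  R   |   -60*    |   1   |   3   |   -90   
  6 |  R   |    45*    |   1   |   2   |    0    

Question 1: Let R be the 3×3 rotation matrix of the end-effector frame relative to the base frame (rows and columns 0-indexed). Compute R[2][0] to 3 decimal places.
0.354

End-effector x-axis (col 0 of R) = (-0.3062,0.8839,0.3536)
R[2][0] = 0.3536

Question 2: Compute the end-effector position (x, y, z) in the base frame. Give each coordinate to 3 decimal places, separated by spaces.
-9.492 2.389 2.073

after link 1: o_1 = (-1.5000, -2.5981, 2.0000)
after link 2: o_2 = (-5.8301, -0.0981, -3.0000)
after link 3: o_3 = (-9.2942, 1.9019, -1.0000)
after link 4: o_4 = (-10.7942, -0.6962, -1.0000)
after link 5: o_5 = (-8.6292, 1.0538, 0.5000)
after link 6: o_6 = (-9.4915, 2.3886, 2.0731)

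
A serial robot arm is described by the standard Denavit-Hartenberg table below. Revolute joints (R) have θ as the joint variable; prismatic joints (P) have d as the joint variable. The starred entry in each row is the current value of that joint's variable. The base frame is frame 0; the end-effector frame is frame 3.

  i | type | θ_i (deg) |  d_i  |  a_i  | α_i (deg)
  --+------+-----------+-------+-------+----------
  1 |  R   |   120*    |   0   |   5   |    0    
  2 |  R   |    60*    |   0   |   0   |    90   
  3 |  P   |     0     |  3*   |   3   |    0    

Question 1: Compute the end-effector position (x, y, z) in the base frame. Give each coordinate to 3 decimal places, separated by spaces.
-5.500 7.330 0.000

after link 1: o_1 = (-2.5000, 4.3301, 0.0000)
after link 2: o_2 = (-2.5000, 4.3301, 0.0000)
after link 3: o_3 = (-5.5000, 7.3301, 0.0000)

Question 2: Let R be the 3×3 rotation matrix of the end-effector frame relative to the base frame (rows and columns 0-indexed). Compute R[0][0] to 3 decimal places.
End-effector x-axis (col 0 of R) = (-1.0000,0.0000,0.0000)
R[0][0] = -1.0000

-1.000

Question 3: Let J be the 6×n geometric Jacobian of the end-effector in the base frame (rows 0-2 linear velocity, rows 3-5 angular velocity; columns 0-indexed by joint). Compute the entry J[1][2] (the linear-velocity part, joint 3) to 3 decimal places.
prismatic axis z_2 = (0.0000,1.0000,0.0000)
J_v[:, 2] = z_2; J_ω[:, 2] = (0,0,0)
entry J[1][2] = 1.0000

1.000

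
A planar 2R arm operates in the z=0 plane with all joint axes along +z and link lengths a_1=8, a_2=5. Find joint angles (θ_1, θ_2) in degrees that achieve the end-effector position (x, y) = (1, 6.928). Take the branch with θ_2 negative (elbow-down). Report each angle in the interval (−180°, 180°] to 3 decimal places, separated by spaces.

cos θ_2 = (48.9972−8²−5²)/(2·8·5) = -0.5000; θ_2 = -120.0023° (elbow-down)
β = atan2(6.9280,1.0000) = 81.7866°; ψ = atan2(-4.3300,5.4998) = -38.2134°
θ_1 = β − ψ = 120.0000°

120.000 -120.002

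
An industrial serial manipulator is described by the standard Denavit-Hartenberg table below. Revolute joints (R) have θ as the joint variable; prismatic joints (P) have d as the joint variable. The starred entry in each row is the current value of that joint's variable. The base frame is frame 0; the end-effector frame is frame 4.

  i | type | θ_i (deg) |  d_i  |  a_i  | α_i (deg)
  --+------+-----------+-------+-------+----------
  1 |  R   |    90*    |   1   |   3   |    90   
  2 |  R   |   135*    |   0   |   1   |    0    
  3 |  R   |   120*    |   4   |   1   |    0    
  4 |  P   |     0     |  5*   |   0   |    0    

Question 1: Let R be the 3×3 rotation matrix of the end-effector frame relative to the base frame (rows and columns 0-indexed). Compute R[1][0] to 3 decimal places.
End-effector x-axis (col 0 of R) = (0.0000,-0.2588,-0.9659)
R[1][0] = -0.2588

-0.259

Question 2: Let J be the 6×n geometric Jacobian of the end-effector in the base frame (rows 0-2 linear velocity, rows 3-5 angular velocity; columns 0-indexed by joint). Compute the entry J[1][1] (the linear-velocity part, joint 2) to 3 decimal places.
axis z_1 = (1.0000,-0.0000,0.0000); lever o_n−o_1 = (9.0000,-0.9659,-0.2588)
cross product → J_v[:, 1] = (0.0000,0.2588,-0.9659)
J_ω[:, 1] = z_1
entry J[1][1] = 0.2588

0.259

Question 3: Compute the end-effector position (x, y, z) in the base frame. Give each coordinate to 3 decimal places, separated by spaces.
9.000 2.034 0.741

after link 1: o_1 = (0.0000, 3.0000, 1.0000)
after link 2: o_2 = (0.0000, 2.2929, 1.7071)
after link 3: o_3 = (4.0000, 2.0341, 0.7412)
after link 4: o_4 = (9.0000, 2.0341, 0.7412)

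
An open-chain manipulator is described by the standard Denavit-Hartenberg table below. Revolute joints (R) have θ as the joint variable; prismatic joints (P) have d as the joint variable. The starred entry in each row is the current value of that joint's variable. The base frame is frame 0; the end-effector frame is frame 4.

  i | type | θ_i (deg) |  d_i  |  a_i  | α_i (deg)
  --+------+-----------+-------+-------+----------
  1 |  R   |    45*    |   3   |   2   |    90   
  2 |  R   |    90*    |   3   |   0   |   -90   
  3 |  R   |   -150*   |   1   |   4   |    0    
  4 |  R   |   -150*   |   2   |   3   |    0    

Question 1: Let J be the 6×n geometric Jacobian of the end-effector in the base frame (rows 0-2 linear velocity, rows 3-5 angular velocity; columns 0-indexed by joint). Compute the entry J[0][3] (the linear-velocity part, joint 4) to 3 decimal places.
-1.061

axis z_3 = (-0.7071,-0.7071,0.0000); lever o_n−o_3 = (-3.2513,0.4229,1.5000)
cross product → J_v[:, 3] = (-1.0607,1.0607,-2.5981)
J_ω[:, 3] = z_3
entry J[0][3] = -1.0607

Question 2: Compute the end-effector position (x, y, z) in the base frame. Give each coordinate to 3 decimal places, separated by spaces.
after link 1: o_1 = (1.4142, 1.4142, 3.0000)
after link 2: o_2 = (3.5355, -0.7071, 3.0000)
after link 3: o_3 = (4.2426, -2.8284, -0.4641)
after link 4: o_4 = (0.9913, -2.4055, 1.0359)

0.991 -2.406 1.036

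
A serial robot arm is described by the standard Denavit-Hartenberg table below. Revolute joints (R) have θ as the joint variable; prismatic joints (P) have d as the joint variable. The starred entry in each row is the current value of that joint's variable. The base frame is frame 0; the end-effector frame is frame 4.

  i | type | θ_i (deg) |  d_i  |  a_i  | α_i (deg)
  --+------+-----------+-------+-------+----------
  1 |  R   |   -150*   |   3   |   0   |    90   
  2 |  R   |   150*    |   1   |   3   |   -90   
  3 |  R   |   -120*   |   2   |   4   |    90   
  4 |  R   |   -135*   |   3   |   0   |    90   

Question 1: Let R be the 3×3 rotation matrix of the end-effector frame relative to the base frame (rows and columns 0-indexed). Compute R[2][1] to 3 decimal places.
End-effector y-axis (col 1 of R) = (-0.3995,-0.8080,-0.4330)
R[2][1] = -0.4330

-0.433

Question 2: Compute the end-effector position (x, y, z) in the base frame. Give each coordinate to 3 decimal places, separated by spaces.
-1.815 2.375 0.469

after link 1: o_1 = (0.0000, 0.0000, 3.0000)
after link 2: o_2 = (1.7500, 2.1651, 4.5000)
after link 3: o_3 = (-0.6160, 4.7990, 1.7679)
after link 4: o_4 = (-1.8146, 2.3750, 0.4689)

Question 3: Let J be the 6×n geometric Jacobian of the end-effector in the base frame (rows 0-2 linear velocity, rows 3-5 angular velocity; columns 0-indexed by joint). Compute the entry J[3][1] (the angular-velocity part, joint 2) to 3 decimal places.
axis z_1 = (-0.5000,0.8660,0.0000); lever o_n−o_1 = (-1.8146,2.3750,-2.5311)
cross product → J_v[:, 1] = (-2.1920,-1.2655,0.3840)
J_ω[:, 1] = z_1
entry J[3][1] = -0.5000

-0.500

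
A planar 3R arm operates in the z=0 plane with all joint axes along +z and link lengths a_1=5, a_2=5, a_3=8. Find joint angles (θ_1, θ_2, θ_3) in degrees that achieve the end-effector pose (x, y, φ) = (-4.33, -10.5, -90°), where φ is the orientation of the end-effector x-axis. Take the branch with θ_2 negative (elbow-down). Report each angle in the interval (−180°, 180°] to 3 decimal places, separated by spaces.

wrist centre = target − a_3·(cos φ, sin φ) = (-4.3300, -2.5000)
cos θ_2 = (24.9989−5²−5²)/(2·5·5) = -0.5000; θ_2 = -120.0015° (elbow-down)
β = atan2(-2.5000,-4.3300) = -149.9993°; ψ = atan2(-4.3301,2.4999) = -60.0007°
θ_1 = β − ψ = -89.9985°
θ_3 = φ − θ_1 − θ_2 = 120.0000° (wrapped to (-180°,180°])

-89.999 -120.001 120.000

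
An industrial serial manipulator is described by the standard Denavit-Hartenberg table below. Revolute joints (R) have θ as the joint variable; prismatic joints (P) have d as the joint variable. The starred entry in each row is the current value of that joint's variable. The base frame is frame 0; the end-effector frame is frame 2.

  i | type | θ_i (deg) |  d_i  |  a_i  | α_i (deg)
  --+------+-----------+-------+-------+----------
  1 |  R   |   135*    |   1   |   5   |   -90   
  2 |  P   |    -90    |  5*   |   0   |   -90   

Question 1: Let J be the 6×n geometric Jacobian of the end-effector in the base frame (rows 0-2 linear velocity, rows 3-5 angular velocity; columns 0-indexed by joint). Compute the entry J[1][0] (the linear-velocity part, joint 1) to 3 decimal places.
axis z_0 = ẑ; lever o_n−o_0 = (-7.0711,0.0000,1.0000)
cross product → J_v[:, 0] = (-0.0000,-7.0711,0.0000)
J_ω[:, 0] = z_0
entry J[1][0] = -7.0711

-7.071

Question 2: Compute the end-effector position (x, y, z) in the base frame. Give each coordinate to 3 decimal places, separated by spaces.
-7.071 0.000 1.000

after link 1: o_1 = (-3.5355, 3.5355, 1.0000)
after link 2: o_2 = (-7.0711, 0.0000, 1.0000)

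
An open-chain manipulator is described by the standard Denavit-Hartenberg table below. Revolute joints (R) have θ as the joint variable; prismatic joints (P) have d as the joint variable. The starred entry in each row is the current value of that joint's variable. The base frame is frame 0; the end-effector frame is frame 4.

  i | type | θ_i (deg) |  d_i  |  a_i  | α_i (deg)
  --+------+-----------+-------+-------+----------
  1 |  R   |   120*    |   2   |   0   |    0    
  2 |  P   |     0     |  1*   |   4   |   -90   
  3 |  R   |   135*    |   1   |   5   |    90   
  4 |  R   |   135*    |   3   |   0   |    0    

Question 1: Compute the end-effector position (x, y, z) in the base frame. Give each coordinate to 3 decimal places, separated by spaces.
-2.159 1.739 -2.657

after link 1: o_1 = (0.0000, 0.0000, 2.0000)
after link 2: o_2 = (-2.0000, 3.4641, 3.0000)
after link 3: o_3 = (-1.0983, -0.0978, -0.5355)
after link 4: o_4 = (-2.1589, 1.7394, -2.6569)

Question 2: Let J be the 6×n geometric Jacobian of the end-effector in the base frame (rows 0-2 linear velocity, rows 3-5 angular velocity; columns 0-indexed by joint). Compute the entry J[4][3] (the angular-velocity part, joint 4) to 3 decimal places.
axis z_3 = (-0.3536,0.6124,-0.7071); lever o_n−o_3 = (-1.0607,1.8371,-2.1213)
cross product → J_v[:, 3] = (0.0000,0.0000,0.0000)
J_ω[:, 3] = z_3
entry J[4][3] = 0.6124

0.612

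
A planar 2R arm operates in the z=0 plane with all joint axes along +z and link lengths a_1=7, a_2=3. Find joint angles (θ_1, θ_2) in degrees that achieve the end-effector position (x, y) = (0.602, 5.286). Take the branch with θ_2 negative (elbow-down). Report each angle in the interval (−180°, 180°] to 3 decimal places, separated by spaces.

107.004 -134.995

cos θ_2 = (28.3042−7²−3²)/(2·7·3) = -0.7070; θ_2 = -134.9948° (elbow-down)
β = atan2(5.2860,0.6020) = 83.5028°; ψ = atan2(-2.1215,4.8789) = -23.5012°
θ_1 = β − ψ = 107.0040°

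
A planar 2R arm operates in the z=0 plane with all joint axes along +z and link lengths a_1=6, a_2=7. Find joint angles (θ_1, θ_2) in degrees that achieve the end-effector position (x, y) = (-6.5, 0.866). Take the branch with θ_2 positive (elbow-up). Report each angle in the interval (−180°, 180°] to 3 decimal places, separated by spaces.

104.822 120.000

cos θ_2 = (43.0000−6²−7²)/(2·6·7) = -0.5000; θ_2 = 120.0000° (elbow-up)
β = atan2(0.8660,-6.5000) = 172.4111°; ψ = atan2(6.0622,2.5000) = 67.5891°
θ_1 = β − ψ = 104.8220°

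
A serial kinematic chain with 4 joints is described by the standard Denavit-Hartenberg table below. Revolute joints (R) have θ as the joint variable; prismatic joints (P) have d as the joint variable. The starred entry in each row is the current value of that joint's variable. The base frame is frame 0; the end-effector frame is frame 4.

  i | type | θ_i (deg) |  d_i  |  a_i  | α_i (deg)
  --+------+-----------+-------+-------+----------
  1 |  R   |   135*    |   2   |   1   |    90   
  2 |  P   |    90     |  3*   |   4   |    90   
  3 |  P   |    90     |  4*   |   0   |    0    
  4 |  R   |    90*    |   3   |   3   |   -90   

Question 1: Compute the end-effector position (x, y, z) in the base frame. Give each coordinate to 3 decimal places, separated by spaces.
-3.536 7.778 3.000

after link 1: o_1 = (-0.7071, 0.7071, 2.0000)
after link 2: o_2 = (1.4142, 2.8284, 6.0000)
after link 3: o_3 = (-1.4142, 5.6569, 6.0000)
after link 4: o_4 = (-3.5355, 7.7782, 3.0000)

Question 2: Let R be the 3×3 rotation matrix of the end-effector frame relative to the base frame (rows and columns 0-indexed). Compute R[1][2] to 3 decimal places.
End-effector z-axis (col 2 of R) = (-0.7071,-0.7071,-0.0000)
R[1][2] = -0.7071

-0.707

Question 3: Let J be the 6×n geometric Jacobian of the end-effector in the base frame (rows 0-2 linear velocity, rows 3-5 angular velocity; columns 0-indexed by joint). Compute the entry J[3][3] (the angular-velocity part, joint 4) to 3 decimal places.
-0.707

axis z_3 = (-0.7071,0.7071,-0.0000); lever o_n−o_3 = (-2.1213,2.1213,-3.0000)
cross product → J_v[:, 3] = (-2.1213,-2.1213,-0.0000)
J_ω[:, 3] = z_3
entry J[3][3] = -0.7071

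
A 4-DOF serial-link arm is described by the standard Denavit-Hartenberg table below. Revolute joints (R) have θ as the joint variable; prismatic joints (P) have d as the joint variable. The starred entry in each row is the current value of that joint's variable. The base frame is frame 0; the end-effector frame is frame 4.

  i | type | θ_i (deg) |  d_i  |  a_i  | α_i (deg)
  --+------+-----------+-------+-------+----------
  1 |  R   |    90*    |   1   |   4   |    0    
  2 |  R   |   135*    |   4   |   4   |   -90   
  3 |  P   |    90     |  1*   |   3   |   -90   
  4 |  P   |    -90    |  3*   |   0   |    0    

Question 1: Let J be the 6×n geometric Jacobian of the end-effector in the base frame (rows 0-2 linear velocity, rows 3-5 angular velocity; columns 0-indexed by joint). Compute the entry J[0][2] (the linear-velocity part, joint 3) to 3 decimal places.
prismatic axis z_2 = (0.7071,-0.7071,0.0000)
J_v[:, 2] = z_2; J_ω[:, 2] = (0,0,0)
entry J[0][2] = 0.7071

0.707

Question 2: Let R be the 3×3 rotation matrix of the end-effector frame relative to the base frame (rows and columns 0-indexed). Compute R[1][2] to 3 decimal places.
End-effector z-axis (col 2 of R) = (0.7071,0.7071,-0.0000)
R[1][2] = 0.7071

0.707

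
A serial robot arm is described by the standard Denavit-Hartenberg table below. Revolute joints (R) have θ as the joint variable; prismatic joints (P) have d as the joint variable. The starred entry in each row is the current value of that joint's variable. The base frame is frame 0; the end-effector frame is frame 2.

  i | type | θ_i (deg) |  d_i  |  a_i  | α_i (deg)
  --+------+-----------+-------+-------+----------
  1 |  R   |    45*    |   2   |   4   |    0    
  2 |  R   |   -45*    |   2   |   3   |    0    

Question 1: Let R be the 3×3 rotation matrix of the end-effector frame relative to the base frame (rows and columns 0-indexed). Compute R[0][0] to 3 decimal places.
End-effector x-axis (col 0 of R) = (1.0000,0.0000,0.0000)
R[0][0] = 1.0000

1.000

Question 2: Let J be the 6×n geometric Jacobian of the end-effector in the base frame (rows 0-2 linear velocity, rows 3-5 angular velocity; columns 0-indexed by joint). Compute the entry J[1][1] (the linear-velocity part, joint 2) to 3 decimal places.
axis z_1 = (0.0000,0.0000,1.0000); lever o_n−o_1 = (3.0000,0.0000,2.0000)
cross product → J_v[:, 1] = (0.0000,3.0000,0.0000)
J_ω[:, 1] = z_1
entry J[1][1] = 3.0000

3.000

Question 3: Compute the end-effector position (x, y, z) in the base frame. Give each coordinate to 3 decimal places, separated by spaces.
5.828 2.828 4.000

after link 1: o_1 = (2.8284, 2.8284, 2.0000)
after link 2: o_2 = (5.8284, 2.8284, 4.0000)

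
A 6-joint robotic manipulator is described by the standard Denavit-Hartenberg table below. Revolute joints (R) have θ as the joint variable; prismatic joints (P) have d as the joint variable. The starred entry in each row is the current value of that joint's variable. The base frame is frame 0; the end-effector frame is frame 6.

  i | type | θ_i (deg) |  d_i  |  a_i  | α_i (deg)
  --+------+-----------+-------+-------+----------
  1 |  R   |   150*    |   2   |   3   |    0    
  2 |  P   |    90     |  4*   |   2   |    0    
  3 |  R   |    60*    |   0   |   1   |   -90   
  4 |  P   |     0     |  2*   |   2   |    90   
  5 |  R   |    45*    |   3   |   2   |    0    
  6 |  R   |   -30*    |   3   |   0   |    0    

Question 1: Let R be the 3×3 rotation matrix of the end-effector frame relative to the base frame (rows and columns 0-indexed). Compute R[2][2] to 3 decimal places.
End-effector z-axis (col 2 of R) = (0.0000,0.0000,1.0000)
R[2][2] = 1.0000

1.000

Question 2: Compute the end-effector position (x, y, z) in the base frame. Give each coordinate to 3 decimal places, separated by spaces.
1.566 -2.348 12.000

after link 1: o_1 = (-2.5981, 1.5000, 2.0000)
after link 2: o_2 = (-3.5981, -0.2321, 6.0000)
after link 3: o_3 = (-3.0981, -1.0981, 6.0000)
after link 4: o_4 = (-0.3660, -1.8301, 6.0000)
after link 5: o_5 = (1.5658, -2.3478, 9.0000)
after link 6: o_6 = (1.5658, -2.3478, 12.0000)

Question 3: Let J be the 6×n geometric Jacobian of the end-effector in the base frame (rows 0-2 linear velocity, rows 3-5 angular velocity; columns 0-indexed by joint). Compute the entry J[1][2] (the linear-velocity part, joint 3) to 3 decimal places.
5.164

axis z_2 = (0.0000,0.0000,1.0000); lever o_n−o_2 = (5.1639,-2.1157,6.0000)
cross product → J_v[:, 2] = (2.1157,5.1639,-0.0000)
J_ω[:, 2] = z_2
entry J[1][2] = 5.1639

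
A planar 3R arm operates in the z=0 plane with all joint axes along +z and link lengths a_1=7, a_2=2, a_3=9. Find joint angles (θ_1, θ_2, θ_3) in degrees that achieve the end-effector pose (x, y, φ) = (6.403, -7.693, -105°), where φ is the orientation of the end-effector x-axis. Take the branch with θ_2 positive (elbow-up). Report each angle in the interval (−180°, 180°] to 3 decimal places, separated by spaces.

wrist centre = target − a_3·(cos φ, sin φ) = (8.7324, 1.0003)
cos θ_2 = (77.2550−7²−2²)/(2·7·2) = 0.8662; θ_2 = 29.9744° (elbow-up)
β = atan2(1.0003,8.7324) = 6.5350°; ψ = atan2(0.9992,8.7325) = 6.5277°
θ_1 = β − ψ = 0.0073°
θ_3 = φ − θ_1 − θ_2 = -134.9816° (wrapped to (-180°,180°])

0.007 29.974 -134.982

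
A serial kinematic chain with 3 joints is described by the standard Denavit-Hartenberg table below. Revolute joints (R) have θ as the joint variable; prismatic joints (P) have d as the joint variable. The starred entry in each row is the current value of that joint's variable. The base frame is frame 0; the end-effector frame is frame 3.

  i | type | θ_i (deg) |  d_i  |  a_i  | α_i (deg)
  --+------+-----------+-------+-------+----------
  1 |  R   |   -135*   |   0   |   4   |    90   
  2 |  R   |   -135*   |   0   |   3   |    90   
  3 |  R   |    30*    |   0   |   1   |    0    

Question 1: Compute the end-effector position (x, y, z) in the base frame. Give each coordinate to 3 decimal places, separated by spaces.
after link 1: o_1 = (-2.8284, -2.8284, 0.0000)
after link 2: o_2 = (-1.3284, -1.3284, -2.1213)
after link 3: o_3 = (-1.2490, -0.5419, -2.7337)

-1.249 -0.542 -2.734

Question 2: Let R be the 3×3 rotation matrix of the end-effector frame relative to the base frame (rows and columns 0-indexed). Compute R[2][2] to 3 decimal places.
End-effector z-axis (col 2 of R) = (0.5000,0.5000,0.7071)
R[2][2] = 0.7071

0.707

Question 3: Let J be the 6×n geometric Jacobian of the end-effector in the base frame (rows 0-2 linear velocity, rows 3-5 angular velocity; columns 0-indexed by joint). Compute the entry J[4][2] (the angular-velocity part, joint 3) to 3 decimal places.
axis z_2 = (0.5000,0.5000,0.7071); lever o_n−o_2 = (0.0795,0.7866,-0.6124)
cross product → J_v[:, 2] = (-0.8624,0.3624,0.3536)
J_ω[:, 2] = z_2
entry J[4][2] = 0.5000

0.500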